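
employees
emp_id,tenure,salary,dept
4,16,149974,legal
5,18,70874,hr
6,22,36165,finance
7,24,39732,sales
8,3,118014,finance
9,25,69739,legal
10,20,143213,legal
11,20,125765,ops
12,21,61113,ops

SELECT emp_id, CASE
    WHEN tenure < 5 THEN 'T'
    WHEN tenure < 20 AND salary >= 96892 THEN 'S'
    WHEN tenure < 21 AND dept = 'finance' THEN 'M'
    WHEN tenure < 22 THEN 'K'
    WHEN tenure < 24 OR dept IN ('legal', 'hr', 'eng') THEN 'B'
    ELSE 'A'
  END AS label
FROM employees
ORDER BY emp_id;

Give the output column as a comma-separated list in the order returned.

S, K, B, A, T, B, K, K, K

emp_id=4: tenure < 20 AND salary >= 96892 → S
emp_id=5: tenure < 22 → K
emp_id=6: tenure < 24 OR dept IN ('legal', 'hr', 'eng') → B
emp_id=7: ELSE → A
emp_id=8: tenure < 5 → T
emp_id=9: tenure < 24 OR dept IN ('legal', 'hr', 'eng') → B
emp_id=10: tenure < 22 → K
emp_id=11: tenure < 22 → K
emp_id=12: tenure < 22 → K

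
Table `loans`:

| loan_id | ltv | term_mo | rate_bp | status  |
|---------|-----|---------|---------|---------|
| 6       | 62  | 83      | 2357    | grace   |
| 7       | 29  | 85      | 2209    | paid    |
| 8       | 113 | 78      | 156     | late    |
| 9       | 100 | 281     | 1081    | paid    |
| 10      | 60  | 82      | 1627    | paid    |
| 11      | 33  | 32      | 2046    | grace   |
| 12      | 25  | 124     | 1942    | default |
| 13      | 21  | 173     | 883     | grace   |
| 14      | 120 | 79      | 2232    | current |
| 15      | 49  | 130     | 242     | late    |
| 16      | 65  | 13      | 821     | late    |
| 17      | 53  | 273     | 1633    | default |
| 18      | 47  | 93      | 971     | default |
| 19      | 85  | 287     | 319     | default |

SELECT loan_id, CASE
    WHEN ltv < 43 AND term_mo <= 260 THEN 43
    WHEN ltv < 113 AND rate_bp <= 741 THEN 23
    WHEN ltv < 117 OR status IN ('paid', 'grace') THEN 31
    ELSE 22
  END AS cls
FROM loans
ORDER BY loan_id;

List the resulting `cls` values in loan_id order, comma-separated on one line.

loan_id=6: ltv < 117 OR status IN ('paid', 'grace') → 31
loan_id=7: ltv < 43 AND term_mo <= 260 → 43
loan_id=8: ltv < 117 OR status IN ('paid', 'grace') → 31
loan_id=9: ltv < 117 OR status IN ('paid', 'grace') → 31
loan_id=10: ltv < 117 OR status IN ('paid', 'grace') → 31
loan_id=11: ltv < 43 AND term_mo <= 260 → 43
loan_id=12: ltv < 43 AND term_mo <= 260 → 43
loan_id=13: ltv < 43 AND term_mo <= 260 → 43
loan_id=14: ELSE → 22
loan_id=15: ltv < 113 AND rate_bp <= 741 → 23
loan_id=16: ltv < 117 OR status IN ('paid', 'grace') → 31
loan_id=17: ltv < 117 OR status IN ('paid', 'grace') → 31
loan_id=18: ltv < 117 OR status IN ('paid', 'grace') → 31
loan_id=19: ltv < 113 AND rate_bp <= 741 → 23

31, 43, 31, 31, 31, 43, 43, 43, 22, 23, 31, 31, 31, 23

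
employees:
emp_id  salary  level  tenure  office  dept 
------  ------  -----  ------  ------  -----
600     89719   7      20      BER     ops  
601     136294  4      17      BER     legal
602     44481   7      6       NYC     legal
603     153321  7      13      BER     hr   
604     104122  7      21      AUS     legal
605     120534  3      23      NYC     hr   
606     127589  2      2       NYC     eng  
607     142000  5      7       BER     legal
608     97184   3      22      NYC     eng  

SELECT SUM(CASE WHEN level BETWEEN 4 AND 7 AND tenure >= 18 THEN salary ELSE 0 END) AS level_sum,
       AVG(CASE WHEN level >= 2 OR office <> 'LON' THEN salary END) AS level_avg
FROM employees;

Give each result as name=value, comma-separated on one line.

[level_sum: level BETWEEN 4 AND 7 AND tenure >= 18]
emp_id=600: ✓ → 89719
emp_id=601: ✗
emp_id=602: ✗
emp_id=603: ✗
emp_id=604: ✓ → 104122
emp_id=605: ✗
emp_id=606: ✗
emp_id=607: ✗
emp_id=608: ✗
level_sum = 89719 + 104122 = 193841
—
[level_avg: level >= 2 OR office <> 'LON']
emp_id=600: ✓ → 89719
emp_id=601: ✓ → 136294
emp_id=602: ✓ → 44481
emp_id=603: ✓ → 153321
emp_id=604: ✓ → 104122
emp_id=605: ✓ → 120534
emp_id=606: ✓ → 127589
emp_id=607: ✓ → 142000
emp_id=608: ✓ → 97184
level_avg = (89719 + 136294 + 44481 + 153321 + 104122 + 120534 + 127589 + 142000 + 97184) / 9 = 112804.8888888889

level_sum=193841, level_avg=112804.8888888889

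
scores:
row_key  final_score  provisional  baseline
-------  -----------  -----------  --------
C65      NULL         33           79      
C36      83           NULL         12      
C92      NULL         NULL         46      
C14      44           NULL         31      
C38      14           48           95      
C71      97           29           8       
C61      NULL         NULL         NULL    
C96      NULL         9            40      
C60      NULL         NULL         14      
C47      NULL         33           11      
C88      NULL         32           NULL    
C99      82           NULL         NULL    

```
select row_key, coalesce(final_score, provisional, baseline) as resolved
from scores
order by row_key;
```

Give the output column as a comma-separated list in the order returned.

row_key=C14: final_score=44 → 44
row_key=C36: final_score=83 → 83
row_key=C38: final_score=14 → 14
row_key=C47: final_score=NULL, provisional=33 → 33
row_key=C60: final_score=NULL, provisional=NULL, baseline=14 → 14
row_key=C61: final_score=NULL, provisional=NULL, baseline=NULL (all NULL) → NULL
row_key=C65: final_score=NULL, provisional=33 → 33
row_key=C71: final_score=97 → 97
row_key=C88: final_score=NULL, provisional=32 → 32
row_key=C92: final_score=NULL, provisional=NULL, baseline=46 → 46
row_key=C96: final_score=NULL, provisional=9 → 9
row_key=C99: final_score=82 → 82

44, 83, 14, 33, 14, NULL, 33, 97, 32, 46, 9, 82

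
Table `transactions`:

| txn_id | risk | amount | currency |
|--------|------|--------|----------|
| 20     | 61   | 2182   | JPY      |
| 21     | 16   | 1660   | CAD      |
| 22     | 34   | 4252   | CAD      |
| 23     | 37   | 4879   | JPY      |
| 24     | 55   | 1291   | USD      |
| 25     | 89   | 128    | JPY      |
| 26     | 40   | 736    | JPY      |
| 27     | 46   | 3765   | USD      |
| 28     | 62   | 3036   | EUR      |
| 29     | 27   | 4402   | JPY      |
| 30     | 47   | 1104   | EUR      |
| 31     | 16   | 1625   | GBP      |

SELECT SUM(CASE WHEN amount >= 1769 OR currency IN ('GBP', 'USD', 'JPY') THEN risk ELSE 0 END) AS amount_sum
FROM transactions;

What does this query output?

467

txn_id=20: ✓ → 61
txn_id=21: ✗
txn_id=22: ✓ → 34
txn_id=23: ✓ → 37
txn_id=24: ✓ → 55
txn_id=25: ✓ → 89
txn_id=26: ✓ → 40
txn_id=27: ✓ → 46
txn_id=28: ✓ → 62
txn_id=29: ✓ → 27
txn_id=30: ✗
txn_id=31: ✓ → 16
amount_sum = 61 + 34 + 37 + 55 + 89 + 40 + 46 + 62 + 27 + 16 = 467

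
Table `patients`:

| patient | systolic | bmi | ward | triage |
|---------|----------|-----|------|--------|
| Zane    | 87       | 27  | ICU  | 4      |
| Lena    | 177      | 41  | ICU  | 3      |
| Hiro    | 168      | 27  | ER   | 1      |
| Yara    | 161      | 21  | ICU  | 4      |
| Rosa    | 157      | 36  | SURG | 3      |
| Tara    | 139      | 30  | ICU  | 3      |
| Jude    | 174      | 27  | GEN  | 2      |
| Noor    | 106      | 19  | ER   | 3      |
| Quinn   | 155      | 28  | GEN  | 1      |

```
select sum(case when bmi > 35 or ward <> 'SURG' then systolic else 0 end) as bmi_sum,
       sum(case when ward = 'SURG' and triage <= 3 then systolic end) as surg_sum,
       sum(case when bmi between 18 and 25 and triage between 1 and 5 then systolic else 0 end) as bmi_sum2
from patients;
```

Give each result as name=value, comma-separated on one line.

[bmi_sum: bmi > 35 or ward <> 'SURG']
patient=Zane: ✓ → 87
patient=Lena: ✓ → 177
patient=Hiro: ✓ → 168
patient=Yara: ✓ → 161
patient=Rosa: ✓ → 157
patient=Tara: ✓ → 139
patient=Jude: ✓ → 174
patient=Noor: ✓ → 106
patient=Quinn: ✓ → 155
bmi_sum = 87 + 177 + 168 + 161 + 157 + 139 + 174 + 106 + 155 = 1324
—
[surg_sum: ward = 'SURG' and triage <= 3]
patient=Zane: ✗
patient=Lena: ✗
patient=Hiro: ✗
patient=Yara: ✗
patient=Rosa: ✓ → 157
patient=Tara: ✗
patient=Jude: ✗
patient=Noor: ✗
patient=Quinn: ✗
surg_sum = 157
—
[bmi_sum2: bmi between 18 and 25 and triage between 1 and 5]
patient=Zane: ✗
patient=Lena: ✗
patient=Hiro: ✗
patient=Yara: ✓ → 161
patient=Rosa: ✗
patient=Tara: ✗
patient=Jude: ✗
patient=Noor: ✓ → 106
patient=Quinn: ✗
bmi_sum2 = 161 + 106 = 267

bmi_sum=1324, surg_sum=157, bmi_sum2=267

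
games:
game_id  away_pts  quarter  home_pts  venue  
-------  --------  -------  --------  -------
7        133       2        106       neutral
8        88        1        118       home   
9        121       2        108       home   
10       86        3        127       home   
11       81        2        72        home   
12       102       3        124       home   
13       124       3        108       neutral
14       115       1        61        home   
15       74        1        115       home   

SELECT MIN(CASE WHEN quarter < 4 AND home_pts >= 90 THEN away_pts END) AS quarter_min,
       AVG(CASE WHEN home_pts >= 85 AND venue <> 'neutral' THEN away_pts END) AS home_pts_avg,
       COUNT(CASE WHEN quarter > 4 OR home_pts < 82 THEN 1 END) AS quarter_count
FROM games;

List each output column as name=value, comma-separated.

[quarter_min: quarter < 4 AND home_pts >= 90]
game_id=7: ✓ → 133
game_id=8: ✓ → 88
game_id=9: ✓ → 121
game_id=10: ✓ → 86
game_id=11: ✗
game_id=12: ✓ → 102
game_id=13: ✓ → 124
game_id=14: ✗
game_id=15: ✓ → 74
quarter_min = MIN(133, 88, 121, 86, 102, 124, 74) = 74
—
[home_pts_avg: home_pts >= 85 AND venue <> 'neutral']
game_id=7: ✗
game_id=8: ✓ → 88
game_id=9: ✓ → 121
game_id=10: ✓ → 86
game_id=11: ✗
game_id=12: ✓ → 102
game_id=13: ✗
game_id=14: ✗
game_id=15: ✓ → 74
home_pts_avg = (88 + 121 + 86 + 102 + 74) / 5 = 94.2
—
[quarter_count: quarter > 4 OR home_pts < 82]
game_id=7: ✗
game_id=8: ✗
game_id=9: ✗
game_id=10: ✗
game_id=11: ✓ → 1
game_id=12: ✗
game_id=13: ✗
game_id=14: ✓ → 1
game_id=15: ✗
quarter_count = COUNT(1, 1) = 2

quarter_min=74, home_pts_avg=94.2, quarter_count=2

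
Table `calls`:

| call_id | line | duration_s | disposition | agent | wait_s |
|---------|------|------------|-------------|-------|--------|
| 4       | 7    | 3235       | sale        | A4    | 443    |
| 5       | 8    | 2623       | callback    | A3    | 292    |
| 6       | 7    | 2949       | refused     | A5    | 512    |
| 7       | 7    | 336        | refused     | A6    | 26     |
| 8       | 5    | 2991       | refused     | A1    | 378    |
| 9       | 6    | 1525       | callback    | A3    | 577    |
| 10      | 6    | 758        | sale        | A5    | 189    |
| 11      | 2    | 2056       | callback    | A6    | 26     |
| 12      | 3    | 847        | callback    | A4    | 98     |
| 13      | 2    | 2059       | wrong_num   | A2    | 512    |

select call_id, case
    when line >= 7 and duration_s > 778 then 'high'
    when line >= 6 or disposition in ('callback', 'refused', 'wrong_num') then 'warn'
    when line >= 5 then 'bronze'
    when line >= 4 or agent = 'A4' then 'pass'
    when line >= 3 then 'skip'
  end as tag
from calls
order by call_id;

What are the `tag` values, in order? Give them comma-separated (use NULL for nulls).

high, high, high, warn, warn, warn, warn, warn, warn, warn

call_id=4: line >= 7 and duration_s > 778 → high
call_id=5: line >= 7 and duration_s > 778 → high
call_id=6: line >= 7 and duration_s > 778 → high
call_id=7: line >= 6 or disposition in ('callback', 'refused', 'wrong_num') → warn
call_id=8: line >= 6 or disposition in ('callback', 'refused', 'wrong_num') → warn
call_id=9: line >= 6 or disposition in ('callback', 'refused', 'wrong_num') → warn
call_id=10: line >= 6 or disposition in ('callback', 'refused', 'wrong_num') → warn
call_id=11: line >= 6 or disposition in ('callback', 'refused', 'wrong_num') → warn
call_id=12: line >= 6 or disposition in ('callback', 'refused', 'wrong_num') → warn
call_id=13: line >= 6 or disposition in ('callback', 'refused', 'wrong_num') → warn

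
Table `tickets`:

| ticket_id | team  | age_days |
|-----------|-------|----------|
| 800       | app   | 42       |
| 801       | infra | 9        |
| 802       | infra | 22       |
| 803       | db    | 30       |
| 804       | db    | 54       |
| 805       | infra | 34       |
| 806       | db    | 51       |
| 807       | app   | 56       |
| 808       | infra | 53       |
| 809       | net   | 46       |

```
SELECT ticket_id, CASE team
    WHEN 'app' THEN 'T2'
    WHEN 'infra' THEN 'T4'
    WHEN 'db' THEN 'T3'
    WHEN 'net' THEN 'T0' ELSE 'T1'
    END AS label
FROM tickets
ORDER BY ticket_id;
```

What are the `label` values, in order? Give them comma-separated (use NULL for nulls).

ticket_id=800: team='app' → T2
ticket_id=801: team='infra' → T4
ticket_id=802: team='infra' → T4
ticket_id=803: team='db' → T3
ticket_id=804: team='db' → T3
ticket_id=805: team='infra' → T4
ticket_id=806: team='db' → T3
ticket_id=807: team='app' → T2
ticket_id=808: team='infra' → T4
ticket_id=809: team='net' → T0

T2, T4, T4, T3, T3, T4, T3, T2, T4, T0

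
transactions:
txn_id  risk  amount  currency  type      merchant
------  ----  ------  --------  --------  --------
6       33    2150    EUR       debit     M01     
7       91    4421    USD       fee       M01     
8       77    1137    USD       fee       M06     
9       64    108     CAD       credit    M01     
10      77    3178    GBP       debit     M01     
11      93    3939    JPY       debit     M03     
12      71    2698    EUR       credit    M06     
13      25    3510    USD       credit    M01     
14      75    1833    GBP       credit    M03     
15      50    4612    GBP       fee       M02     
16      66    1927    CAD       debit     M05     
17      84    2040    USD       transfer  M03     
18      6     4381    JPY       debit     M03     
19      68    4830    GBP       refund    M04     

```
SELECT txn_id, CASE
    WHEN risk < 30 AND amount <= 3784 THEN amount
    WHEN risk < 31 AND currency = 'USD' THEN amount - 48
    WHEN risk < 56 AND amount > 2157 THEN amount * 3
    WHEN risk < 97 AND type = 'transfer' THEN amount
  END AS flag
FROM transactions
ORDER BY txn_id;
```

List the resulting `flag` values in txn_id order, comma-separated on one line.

txn_id=6: (no match → NULL) → NULL
txn_id=7: (no match → NULL) → NULL
txn_id=8: (no match → NULL) → NULL
txn_id=9: (no match → NULL) → NULL
txn_id=10: (no match → NULL) → NULL
txn_id=11: (no match → NULL) → NULL
txn_id=12: (no match → NULL) → NULL
txn_id=13: risk < 30 AND amount <= 3784 → 3510
txn_id=14: (no match → NULL) → NULL
txn_id=15: risk < 56 AND amount > 2157 → 13836
txn_id=16: (no match → NULL) → NULL
txn_id=17: risk < 97 AND type = 'transfer' → 2040
txn_id=18: risk < 56 AND amount > 2157 → 13143
txn_id=19: (no match → NULL) → NULL

NULL, NULL, NULL, NULL, NULL, NULL, NULL, 3510, NULL, 13836, NULL, 2040, 13143, NULL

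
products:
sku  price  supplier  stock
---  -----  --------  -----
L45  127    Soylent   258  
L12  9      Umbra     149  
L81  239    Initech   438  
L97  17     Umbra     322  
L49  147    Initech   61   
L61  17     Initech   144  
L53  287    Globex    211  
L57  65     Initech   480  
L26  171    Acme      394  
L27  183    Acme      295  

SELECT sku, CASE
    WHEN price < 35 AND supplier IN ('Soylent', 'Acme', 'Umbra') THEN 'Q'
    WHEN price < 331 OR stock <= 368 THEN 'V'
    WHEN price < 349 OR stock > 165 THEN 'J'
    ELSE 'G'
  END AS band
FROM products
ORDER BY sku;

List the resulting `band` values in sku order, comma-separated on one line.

Q, V, V, V, V, V, V, V, V, Q

sku=L12: price < 35 AND supplier IN ('Soylent', 'Acme', 'Umbra') → Q
sku=L26: price < 331 OR stock <= 368 → V
sku=L27: price < 331 OR stock <= 368 → V
sku=L45: price < 331 OR stock <= 368 → V
sku=L49: price < 331 OR stock <= 368 → V
sku=L53: price < 331 OR stock <= 368 → V
sku=L57: price < 331 OR stock <= 368 → V
sku=L61: price < 331 OR stock <= 368 → V
sku=L81: price < 331 OR stock <= 368 → V
sku=L97: price < 35 AND supplier IN ('Soylent', 'Acme', 'Umbra') → Q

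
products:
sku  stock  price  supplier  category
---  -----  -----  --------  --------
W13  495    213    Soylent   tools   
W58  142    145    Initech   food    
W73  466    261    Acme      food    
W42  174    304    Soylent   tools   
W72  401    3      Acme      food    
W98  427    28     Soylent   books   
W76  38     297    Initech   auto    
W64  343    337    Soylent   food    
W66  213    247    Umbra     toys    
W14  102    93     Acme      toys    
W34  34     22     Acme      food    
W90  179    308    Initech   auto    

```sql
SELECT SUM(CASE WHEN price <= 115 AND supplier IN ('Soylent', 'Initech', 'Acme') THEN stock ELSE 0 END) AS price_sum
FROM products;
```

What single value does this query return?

sku=W13: ✗
sku=W58: ✗
sku=W73: ✗
sku=W42: ✗
sku=W72: ✓ → 401
sku=W98: ✓ → 427
sku=W76: ✗
sku=W64: ✗
sku=W66: ✗
sku=W14: ✓ → 102
sku=W34: ✓ → 34
sku=W90: ✗
price_sum = 401 + 427 + 102 + 34 = 964

964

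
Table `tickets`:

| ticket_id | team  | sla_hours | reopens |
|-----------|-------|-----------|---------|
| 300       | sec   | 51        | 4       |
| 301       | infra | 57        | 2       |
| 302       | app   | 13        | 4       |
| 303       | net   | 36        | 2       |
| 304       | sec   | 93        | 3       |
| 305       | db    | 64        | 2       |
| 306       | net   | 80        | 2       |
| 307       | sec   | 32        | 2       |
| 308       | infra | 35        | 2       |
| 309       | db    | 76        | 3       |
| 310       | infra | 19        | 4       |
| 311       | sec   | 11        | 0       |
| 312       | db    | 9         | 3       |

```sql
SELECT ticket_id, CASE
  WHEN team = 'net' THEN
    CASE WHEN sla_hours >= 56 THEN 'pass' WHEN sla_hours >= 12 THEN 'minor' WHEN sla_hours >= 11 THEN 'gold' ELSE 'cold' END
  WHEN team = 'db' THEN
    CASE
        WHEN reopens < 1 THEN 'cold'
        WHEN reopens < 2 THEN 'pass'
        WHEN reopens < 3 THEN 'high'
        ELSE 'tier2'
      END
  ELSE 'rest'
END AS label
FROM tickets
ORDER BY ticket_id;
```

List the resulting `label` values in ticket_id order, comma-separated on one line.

ticket_id=300: team='sec' → outer ELSE → rest
ticket_id=301: team='infra' → outer ELSE → rest
ticket_id=302: team='app' → outer ELSE → rest
ticket_id=303: team='net' → inner[sla_hours >= 12] → minor
ticket_id=304: team='sec' → outer ELSE → rest
ticket_id=305: team='db' → inner[reopens < 3] → high
ticket_id=306: team='net' → inner[sla_hours >= 56] → pass
ticket_id=307: team='sec' → outer ELSE → rest
ticket_id=308: team='infra' → outer ELSE → rest
ticket_id=309: team='db' → inner[ELSE] → tier2
ticket_id=310: team='infra' → outer ELSE → rest
ticket_id=311: team='sec' → outer ELSE → rest
ticket_id=312: team='db' → inner[ELSE] → tier2

rest, rest, rest, minor, rest, high, pass, rest, rest, tier2, rest, rest, tier2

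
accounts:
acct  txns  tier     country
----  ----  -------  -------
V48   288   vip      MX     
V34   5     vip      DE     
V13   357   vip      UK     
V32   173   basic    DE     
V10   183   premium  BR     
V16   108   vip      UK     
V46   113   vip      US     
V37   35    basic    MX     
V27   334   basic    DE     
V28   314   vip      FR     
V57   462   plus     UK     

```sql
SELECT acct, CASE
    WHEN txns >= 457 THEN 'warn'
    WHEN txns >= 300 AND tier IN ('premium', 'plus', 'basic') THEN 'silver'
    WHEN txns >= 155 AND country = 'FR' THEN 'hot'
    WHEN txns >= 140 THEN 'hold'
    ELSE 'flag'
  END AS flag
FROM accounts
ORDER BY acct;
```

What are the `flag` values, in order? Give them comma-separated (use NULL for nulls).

hold, hold, flag, silver, hot, hold, flag, flag, flag, hold, warn

acct=V10: txns >= 140 → hold
acct=V13: txns >= 140 → hold
acct=V16: ELSE → flag
acct=V27: txns >= 300 AND tier IN ('premium', 'plus', 'basic') → silver
acct=V28: txns >= 155 AND country = 'FR' → hot
acct=V32: txns >= 140 → hold
acct=V34: ELSE → flag
acct=V37: ELSE → flag
acct=V46: ELSE → flag
acct=V48: txns >= 140 → hold
acct=V57: txns >= 457 → warn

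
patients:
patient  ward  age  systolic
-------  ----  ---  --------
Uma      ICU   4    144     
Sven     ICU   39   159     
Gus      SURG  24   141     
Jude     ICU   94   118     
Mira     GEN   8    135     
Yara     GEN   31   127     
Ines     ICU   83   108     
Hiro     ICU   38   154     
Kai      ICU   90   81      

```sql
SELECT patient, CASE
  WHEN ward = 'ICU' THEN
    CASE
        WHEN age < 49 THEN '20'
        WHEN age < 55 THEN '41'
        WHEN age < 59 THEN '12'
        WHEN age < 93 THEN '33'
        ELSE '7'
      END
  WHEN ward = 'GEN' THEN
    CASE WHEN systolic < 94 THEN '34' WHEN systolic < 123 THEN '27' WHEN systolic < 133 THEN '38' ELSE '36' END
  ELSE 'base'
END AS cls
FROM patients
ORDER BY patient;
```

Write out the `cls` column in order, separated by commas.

base, 20, 33, 7, 33, 36, 20, 20, 38

patient=Gus: ward='SURG' → outer ELSE → base
patient=Hiro: ward='ICU' → inner[age < 49] → 20
patient=Ines: ward='ICU' → inner[age < 93] → 33
patient=Jude: ward='ICU' → inner[ELSE] → 7
patient=Kai: ward='ICU' → inner[age < 93] → 33
patient=Mira: ward='GEN' → inner[ELSE] → 36
patient=Sven: ward='ICU' → inner[age < 49] → 20
patient=Uma: ward='ICU' → inner[age < 49] → 20
patient=Yara: ward='GEN' → inner[systolic < 133] → 38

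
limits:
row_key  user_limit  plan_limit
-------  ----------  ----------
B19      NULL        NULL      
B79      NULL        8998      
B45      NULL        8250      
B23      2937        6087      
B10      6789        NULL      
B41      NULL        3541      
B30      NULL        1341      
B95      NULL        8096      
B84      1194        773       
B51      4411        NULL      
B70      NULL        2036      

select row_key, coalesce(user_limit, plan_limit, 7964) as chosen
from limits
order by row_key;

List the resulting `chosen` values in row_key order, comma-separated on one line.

row_key=B10: user_limit=6789 → 6789
row_key=B19: user_limit=NULL, plan_limit=NULL, → literal 7964 → 7964
row_key=B23: user_limit=2937 → 2937
row_key=B30: user_limit=NULL, plan_limit=1341 → 1341
row_key=B41: user_limit=NULL, plan_limit=3541 → 3541
row_key=B45: user_limit=NULL, plan_limit=8250 → 8250
row_key=B51: user_limit=4411 → 4411
row_key=B70: user_limit=NULL, plan_limit=2036 → 2036
row_key=B79: user_limit=NULL, plan_limit=8998 → 8998
row_key=B84: user_limit=1194 → 1194
row_key=B95: user_limit=NULL, plan_limit=8096 → 8096

6789, 7964, 2937, 1341, 3541, 8250, 4411, 2036, 8998, 1194, 8096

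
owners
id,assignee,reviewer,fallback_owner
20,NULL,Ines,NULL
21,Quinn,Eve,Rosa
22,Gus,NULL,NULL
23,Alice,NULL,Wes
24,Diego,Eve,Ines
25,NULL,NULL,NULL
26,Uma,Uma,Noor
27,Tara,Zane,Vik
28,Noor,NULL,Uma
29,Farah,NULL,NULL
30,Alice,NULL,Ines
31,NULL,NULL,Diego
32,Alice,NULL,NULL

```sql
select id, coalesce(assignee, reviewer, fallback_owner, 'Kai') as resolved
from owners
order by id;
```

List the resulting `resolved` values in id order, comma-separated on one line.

id=20: assignee=NULL, reviewer=Ines → Ines
id=21: assignee=Quinn → Quinn
id=22: assignee=Gus → Gus
id=23: assignee=Alice → Alice
id=24: assignee=Diego → Diego
id=25: assignee=NULL, reviewer=NULL, fallback_owner=NULL, → literal Kai → Kai
id=26: assignee=Uma → Uma
id=27: assignee=Tara → Tara
id=28: assignee=Noor → Noor
id=29: assignee=Farah → Farah
id=30: assignee=Alice → Alice
id=31: assignee=NULL, reviewer=NULL, fallback_owner=Diego → Diego
id=32: assignee=Alice → Alice

Ines, Quinn, Gus, Alice, Diego, Kai, Uma, Tara, Noor, Farah, Alice, Diego, Alice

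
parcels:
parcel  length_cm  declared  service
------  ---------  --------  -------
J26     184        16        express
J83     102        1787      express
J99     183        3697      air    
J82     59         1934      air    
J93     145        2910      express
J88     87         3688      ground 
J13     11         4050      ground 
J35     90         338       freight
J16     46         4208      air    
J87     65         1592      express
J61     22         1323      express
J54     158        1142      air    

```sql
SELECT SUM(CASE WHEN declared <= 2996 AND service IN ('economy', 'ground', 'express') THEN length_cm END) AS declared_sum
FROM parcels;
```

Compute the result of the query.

518

parcel=J26: ✓ → 184
parcel=J83: ✓ → 102
parcel=J99: ✗
parcel=J82: ✗
parcel=J93: ✓ → 145
parcel=J88: ✗
parcel=J13: ✗
parcel=J35: ✗
parcel=J16: ✗
parcel=J87: ✓ → 65
parcel=J61: ✓ → 22
parcel=J54: ✗
declared_sum = 184 + 102 + 145 + 65 + 22 = 518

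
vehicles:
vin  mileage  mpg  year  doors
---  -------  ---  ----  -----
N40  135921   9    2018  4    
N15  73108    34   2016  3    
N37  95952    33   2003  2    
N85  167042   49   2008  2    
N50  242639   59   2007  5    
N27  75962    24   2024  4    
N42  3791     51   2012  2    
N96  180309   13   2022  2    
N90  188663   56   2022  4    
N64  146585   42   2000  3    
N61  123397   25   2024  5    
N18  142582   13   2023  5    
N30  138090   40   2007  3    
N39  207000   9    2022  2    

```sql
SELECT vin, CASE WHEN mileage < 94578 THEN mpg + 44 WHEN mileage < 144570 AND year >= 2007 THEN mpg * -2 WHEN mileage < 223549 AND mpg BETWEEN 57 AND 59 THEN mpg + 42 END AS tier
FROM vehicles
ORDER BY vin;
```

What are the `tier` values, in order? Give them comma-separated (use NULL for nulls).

vin=N15: mileage < 94578 → 78
vin=N18: mileage < 144570 AND year >= 2007 → -26
vin=N27: mileage < 94578 → 68
vin=N30: mileage < 144570 AND year >= 2007 → -80
vin=N37: (no match → NULL) → NULL
vin=N39: (no match → NULL) → NULL
vin=N40: mileage < 144570 AND year >= 2007 → -18
vin=N42: mileage < 94578 → 95
vin=N50: (no match → NULL) → NULL
vin=N61: mileage < 144570 AND year >= 2007 → -50
vin=N64: (no match → NULL) → NULL
vin=N85: (no match → NULL) → NULL
vin=N90: (no match → NULL) → NULL
vin=N96: (no match → NULL) → NULL

78, -26, 68, -80, NULL, NULL, -18, 95, NULL, -50, NULL, NULL, NULL, NULL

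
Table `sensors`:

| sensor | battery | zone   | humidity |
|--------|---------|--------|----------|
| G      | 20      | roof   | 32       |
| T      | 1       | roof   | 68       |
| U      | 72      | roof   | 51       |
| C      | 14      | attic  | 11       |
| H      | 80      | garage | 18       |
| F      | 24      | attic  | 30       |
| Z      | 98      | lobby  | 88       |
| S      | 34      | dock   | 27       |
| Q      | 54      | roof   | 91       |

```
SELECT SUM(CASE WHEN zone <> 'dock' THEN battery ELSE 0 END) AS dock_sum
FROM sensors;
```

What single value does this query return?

sensor=G: ✓ → 20
sensor=T: ✓ → 1
sensor=U: ✓ → 72
sensor=C: ✓ → 14
sensor=H: ✓ → 80
sensor=F: ✓ → 24
sensor=Z: ✓ → 98
sensor=S: ✗
sensor=Q: ✓ → 54
dock_sum = 20 + 1 + 72 + 14 + 80 + 24 + 98 + 54 = 363

363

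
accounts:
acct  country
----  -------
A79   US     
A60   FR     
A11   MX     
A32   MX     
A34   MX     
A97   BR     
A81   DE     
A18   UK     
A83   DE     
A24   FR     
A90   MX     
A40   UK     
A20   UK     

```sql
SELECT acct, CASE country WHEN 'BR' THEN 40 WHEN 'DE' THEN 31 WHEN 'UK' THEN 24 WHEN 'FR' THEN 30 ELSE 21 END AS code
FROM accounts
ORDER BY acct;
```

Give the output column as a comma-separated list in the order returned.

21, 24, 24, 30, 21, 21, 24, 30, 21, 31, 31, 21, 40

acct=A11: ELSE → 21
acct=A18: country='UK' → 24
acct=A20: country='UK' → 24
acct=A24: country='FR' → 30
acct=A32: ELSE → 21
acct=A34: ELSE → 21
acct=A40: country='UK' → 24
acct=A60: country='FR' → 30
acct=A79: ELSE → 21
acct=A81: country='DE' → 31
acct=A83: country='DE' → 31
acct=A90: ELSE → 21
acct=A97: country='BR' → 40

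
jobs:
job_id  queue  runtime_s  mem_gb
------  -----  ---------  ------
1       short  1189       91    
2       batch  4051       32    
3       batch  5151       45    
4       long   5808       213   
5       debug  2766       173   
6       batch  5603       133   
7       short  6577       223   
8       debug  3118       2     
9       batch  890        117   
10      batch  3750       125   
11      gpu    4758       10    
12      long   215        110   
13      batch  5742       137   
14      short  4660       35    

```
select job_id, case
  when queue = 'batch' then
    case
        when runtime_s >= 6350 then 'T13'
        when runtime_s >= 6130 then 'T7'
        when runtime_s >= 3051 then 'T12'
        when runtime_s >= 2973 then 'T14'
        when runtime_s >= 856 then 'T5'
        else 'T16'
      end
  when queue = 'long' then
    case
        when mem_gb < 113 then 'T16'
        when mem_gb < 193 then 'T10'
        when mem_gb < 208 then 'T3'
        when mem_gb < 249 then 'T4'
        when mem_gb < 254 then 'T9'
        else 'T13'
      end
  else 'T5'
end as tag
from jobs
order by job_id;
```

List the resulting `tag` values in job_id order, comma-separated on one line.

T5, T12, T12, T4, T5, T12, T5, T5, T5, T12, T5, T16, T12, T5

job_id=1: queue='short' → outer ELSE → T5
job_id=2: queue='batch' → inner[runtime_s >= 3051] → T12
job_id=3: queue='batch' → inner[runtime_s >= 3051] → T12
job_id=4: queue='long' → inner[mem_gb < 249] → T4
job_id=5: queue='debug' → outer ELSE → T5
job_id=6: queue='batch' → inner[runtime_s >= 3051] → T12
job_id=7: queue='short' → outer ELSE → T5
job_id=8: queue='debug' → outer ELSE → T5
job_id=9: queue='batch' → inner[runtime_s >= 856] → T5
job_id=10: queue='batch' → inner[runtime_s >= 3051] → T12
job_id=11: queue='gpu' → outer ELSE → T5
job_id=12: queue='long' → inner[mem_gb < 113] → T16
job_id=13: queue='batch' → inner[runtime_s >= 3051] → T12
job_id=14: queue='short' → outer ELSE → T5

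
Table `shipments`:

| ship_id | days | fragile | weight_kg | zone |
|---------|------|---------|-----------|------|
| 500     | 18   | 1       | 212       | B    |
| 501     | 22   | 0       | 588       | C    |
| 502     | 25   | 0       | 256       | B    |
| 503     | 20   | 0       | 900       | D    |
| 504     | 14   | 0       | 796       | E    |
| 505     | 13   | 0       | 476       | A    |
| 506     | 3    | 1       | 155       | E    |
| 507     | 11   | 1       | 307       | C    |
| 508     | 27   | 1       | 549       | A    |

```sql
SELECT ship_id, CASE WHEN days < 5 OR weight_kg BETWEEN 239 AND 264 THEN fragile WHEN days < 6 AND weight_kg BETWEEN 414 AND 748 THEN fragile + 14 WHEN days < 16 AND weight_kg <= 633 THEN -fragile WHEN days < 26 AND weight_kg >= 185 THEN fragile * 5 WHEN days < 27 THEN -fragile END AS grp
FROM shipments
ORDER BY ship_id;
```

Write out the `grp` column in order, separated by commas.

5, 0, 0, 0, 0, 0, 1, -1, NULL

ship_id=500: days < 26 AND weight_kg >= 185 → 5
ship_id=501: days < 26 AND weight_kg >= 185 → 0
ship_id=502: days < 5 OR weight_kg BETWEEN 239 AND 264 → 0
ship_id=503: days < 26 AND weight_kg >= 185 → 0
ship_id=504: days < 26 AND weight_kg >= 185 → 0
ship_id=505: days < 16 AND weight_kg <= 633 → 0
ship_id=506: days < 5 OR weight_kg BETWEEN 239 AND 264 → 1
ship_id=507: days < 16 AND weight_kg <= 633 → -1
ship_id=508: (no match → NULL) → NULL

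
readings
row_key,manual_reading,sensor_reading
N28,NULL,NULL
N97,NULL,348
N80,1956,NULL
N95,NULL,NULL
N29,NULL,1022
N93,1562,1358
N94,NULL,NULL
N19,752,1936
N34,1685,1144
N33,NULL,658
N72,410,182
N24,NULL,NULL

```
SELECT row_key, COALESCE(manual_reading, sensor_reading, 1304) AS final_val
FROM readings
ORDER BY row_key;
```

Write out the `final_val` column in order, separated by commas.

752, 1304, 1304, 1022, 658, 1685, 410, 1956, 1562, 1304, 1304, 348

row_key=N19: manual_reading=752 → 752
row_key=N24: manual_reading=NULL, sensor_reading=NULL, → literal 1304 → 1304
row_key=N28: manual_reading=NULL, sensor_reading=NULL, → literal 1304 → 1304
row_key=N29: manual_reading=NULL, sensor_reading=1022 → 1022
row_key=N33: manual_reading=NULL, sensor_reading=658 → 658
row_key=N34: manual_reading=1685 → 1685
row_key=N72: manual_reading=410 → 410
row_key=N80: manual_reading=1956 → 1956
row_key=N93: manual_reading=1562 → 1562
row_key=N94: manual_reading=NULL, sensor_reading=NULL, → literal 1304 → 1304
row_key=N95: manual_reading=NULL, sensor_reading=NULL, → literal 1304 → 1304
row_key=N97: manual_reading=NULL, sensor_reading=348 → 348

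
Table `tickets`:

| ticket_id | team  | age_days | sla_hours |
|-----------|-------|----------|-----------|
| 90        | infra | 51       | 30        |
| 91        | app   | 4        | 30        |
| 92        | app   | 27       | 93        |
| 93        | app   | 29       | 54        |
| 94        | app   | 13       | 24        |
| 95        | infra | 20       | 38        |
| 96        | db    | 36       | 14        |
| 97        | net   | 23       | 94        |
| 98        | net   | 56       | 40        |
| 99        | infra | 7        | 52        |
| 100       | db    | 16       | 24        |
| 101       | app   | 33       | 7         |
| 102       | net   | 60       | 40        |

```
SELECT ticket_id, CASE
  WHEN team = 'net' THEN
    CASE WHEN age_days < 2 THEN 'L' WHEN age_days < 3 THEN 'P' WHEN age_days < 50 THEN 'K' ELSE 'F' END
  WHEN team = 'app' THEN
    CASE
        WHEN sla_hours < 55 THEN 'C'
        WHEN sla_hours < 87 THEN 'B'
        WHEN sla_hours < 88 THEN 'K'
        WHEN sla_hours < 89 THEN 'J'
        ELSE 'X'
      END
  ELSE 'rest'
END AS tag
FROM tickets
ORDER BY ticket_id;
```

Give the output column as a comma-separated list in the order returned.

rest, C, X, C, C, rest, rest, K, F, rest, rest, C, F

ticket_id=90: team='infra' → outer ELSE → rest
ticket_id=91: team='app' → inner[sla_hours < 55] → C
ticket_id=92: team='app' → inner[ELSE] → X
ticket_id=93: team='app' → inner[sla_hours < 55] → C
ticket_id=94: team='app' → inner[sla_hours < 55] → C
ticket_id=95: team='infra' → outer ELSE → rest
ticket_id=96: team='db' → outer ELSE → rest
ticket_id=97: team='net' → inner[age_days < 50] → K
ticket_id=98: team='net' → inner[ELSE] → F
ticket_id=99: team='infra' → outer ELSE → rest
ticket_id=100: team='db' → outer ELSE → rest
ticket_id=101: team='app' → inner[sla_hours < 55] → C
ticket_id=102: team='net' → inner[ELSE] → F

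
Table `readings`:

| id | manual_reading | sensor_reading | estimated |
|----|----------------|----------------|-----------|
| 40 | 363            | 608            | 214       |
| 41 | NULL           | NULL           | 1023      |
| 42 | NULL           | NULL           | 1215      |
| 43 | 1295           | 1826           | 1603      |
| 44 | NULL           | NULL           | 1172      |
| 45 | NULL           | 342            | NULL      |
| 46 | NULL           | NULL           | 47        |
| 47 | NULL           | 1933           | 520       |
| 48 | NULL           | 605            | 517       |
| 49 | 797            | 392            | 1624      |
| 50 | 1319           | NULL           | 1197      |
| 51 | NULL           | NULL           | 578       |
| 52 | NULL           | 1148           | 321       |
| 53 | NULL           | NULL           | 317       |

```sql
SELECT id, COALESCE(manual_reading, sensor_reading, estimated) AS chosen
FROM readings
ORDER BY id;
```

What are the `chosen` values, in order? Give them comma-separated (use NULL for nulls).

363, 1023, 1215, 1295, 1172, 342, 47, 1933, 605, 797, 1319, 578, 1148, 317

id=40: manual_reading=363 → 363
id=41: manual_reading=NULL, sensor_reading=NULL, estimated=1023 → 1023
id=42: manual_reading=NULL, sensor_reading=NULL, estimated=1215 → 1215
id=43: manual_reading=1295 → 1295
id=44: manual_reading=NULL, sensor_reading=NULL, estimated=1172 → 1172
id=45: manual_reading=NULL, sensor_reading=342 → 342
id=46: manual_reading=NULL, sensor_reading=NULL, estimated=47 → 47
id=47: manual_reading=NULL, sensor_reading=1933 → 1933
id=48: manual_reading=NULL, sensor_reading=605 → 605
id=49: manual_reading=797 → 797
id=50: manual_reading=1319 → 1319
id=51: manual_reading=NULL, sensor_reading=NULL, estimated=578 → 578
id=52: manual_reading=NULL, sensor_reading=1148 → 1148
id=53: manual_reading=NULL, sensor_reading=NULL, estimated=317 → 317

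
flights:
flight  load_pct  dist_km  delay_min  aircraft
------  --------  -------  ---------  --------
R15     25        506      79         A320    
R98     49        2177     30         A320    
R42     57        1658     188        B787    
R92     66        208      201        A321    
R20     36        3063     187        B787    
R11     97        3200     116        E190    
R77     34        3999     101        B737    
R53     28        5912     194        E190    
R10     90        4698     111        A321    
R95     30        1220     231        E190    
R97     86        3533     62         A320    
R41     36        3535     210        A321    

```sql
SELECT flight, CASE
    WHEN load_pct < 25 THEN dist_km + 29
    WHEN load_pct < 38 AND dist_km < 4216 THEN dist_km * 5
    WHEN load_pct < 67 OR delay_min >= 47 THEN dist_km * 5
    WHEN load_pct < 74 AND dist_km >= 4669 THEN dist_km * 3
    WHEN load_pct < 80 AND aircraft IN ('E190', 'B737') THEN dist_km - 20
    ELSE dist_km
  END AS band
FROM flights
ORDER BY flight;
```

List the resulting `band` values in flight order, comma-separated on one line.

flight=R10: load_pct < 67 OR delay_min >= 47 → 23490
flight=R11: load_pct < 67 OR delay_min >= 47 → 16000
flight=R15: load_pct < 38 AND dist_km < 4216 → 2530
flight=R20: load_pct < 38 AND dist_km < 4216 → 15315
flight=R41: load_pct < 38 AND dist_km < 4216 → 17675
flight=R42: load_pct < 67 OR delay_min >= 47 → 8290
flight=R53: load_pct < 67 OR delay_min >= 47 → 29560
flight=R77: load_pct < 38 AND dist_km < 4216 → 19995
flight=R92: load_pct < 67 OR delay_min >= 47 → 1040
flight=R95: load_pct < 38 AND dist_km < 4216 → 6100
flight=R97: load_pct < 67 OR delay_min >= 47 → 17665
flight=R98: load_pct < 67 OR delay_min >= 47 → 10885

23490, 16000, 2530, 15315, 17675, 8290, 29560, 19995, 1040, 6100, 17665, 10885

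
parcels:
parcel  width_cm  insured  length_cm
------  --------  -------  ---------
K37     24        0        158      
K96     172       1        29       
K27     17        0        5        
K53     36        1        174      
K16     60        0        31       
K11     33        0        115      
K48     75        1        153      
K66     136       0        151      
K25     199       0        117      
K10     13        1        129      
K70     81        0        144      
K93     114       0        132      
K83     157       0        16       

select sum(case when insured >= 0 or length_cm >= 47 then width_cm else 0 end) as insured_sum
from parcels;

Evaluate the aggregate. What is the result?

1117

parcel=K37: ✓ → 24
parcel=K96: ✓ → 172
parcel=K27: ✓ → 17
parcel=K53: ✓ → 36
parcel=K16: ✓ → 60
parcel=K11: ✓ → 33
parcel=K48: ✓ → 75
parcel=K66: ✓ → 136
parcel=K25: ✓ → 199
parcel=K10: ✓ → 13
parcel=K70: ✓ → 81
parcel=K93: ✓ → 114
parcel=K83: ✓ → 157
insured_sum = 24 + 172 + 17 + 36 + 60 + 33 + 75 + 136 + 199 + 13 + 81 + 114 + 157 = 1117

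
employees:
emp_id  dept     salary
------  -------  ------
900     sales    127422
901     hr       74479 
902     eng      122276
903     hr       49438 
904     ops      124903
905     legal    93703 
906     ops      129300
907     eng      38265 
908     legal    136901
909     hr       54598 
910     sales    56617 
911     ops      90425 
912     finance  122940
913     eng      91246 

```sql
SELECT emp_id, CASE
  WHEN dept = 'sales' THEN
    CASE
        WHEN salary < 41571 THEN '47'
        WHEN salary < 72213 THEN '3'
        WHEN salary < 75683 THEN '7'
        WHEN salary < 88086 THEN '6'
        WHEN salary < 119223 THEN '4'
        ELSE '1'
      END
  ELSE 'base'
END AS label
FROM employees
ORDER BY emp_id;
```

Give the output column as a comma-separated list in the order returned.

emp_id=900: dept='sales' → inner[ELSE] → 1
emp_id=901: dept='hr' → outer ELSE → base
emp_id=902: dept='eng' → outer ELSE → base
emp_id=903: dept='hr' → outer ELSE → base
emp_id=904: dept='ops' → outer ELSE → base
emp_id=905: dept='legal' → outer ELSE → base
emp_id=906: dept='ops' → outer ELSE → base
emp_id=907: dept='eng' → outer ELSE → base
emp_id=908: dept='legal' → outer ELSE → base
emp_id=909: dept='hr' → outer ELSE → base
emp_id=910: dept='sales' → inner[salary < 72213] → 3
emp_id=911: dept='ops' → outer ELSE → base
emp_id=912: dept='finance' → outer ELSE → base
emp_id=913: dept='eng' → outer ELSE → base

1, base, base, base, base, base, base, base, base, base, 3, base, base, base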